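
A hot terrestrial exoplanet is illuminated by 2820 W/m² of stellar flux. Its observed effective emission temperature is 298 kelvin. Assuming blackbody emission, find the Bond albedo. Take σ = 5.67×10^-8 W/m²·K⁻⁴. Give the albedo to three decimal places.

0.366

Energy balance: S(1−α)/4 = σT⁴, so 1−α = 4σT⁴/S.
σT⁴ = 447.1 W/m², so 4σT⁴ = 1789 W/m².
1−α = 1789/2820 = 0.6342, so α = 0.3658.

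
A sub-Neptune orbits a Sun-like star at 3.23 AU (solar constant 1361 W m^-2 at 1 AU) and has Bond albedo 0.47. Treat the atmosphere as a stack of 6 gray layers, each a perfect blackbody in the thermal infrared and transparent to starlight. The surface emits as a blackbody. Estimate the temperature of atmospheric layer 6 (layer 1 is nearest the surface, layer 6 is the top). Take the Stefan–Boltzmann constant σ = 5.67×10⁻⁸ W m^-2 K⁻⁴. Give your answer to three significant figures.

132 K

Flux at the orbit: S = 1361/(3.23)² = 130.5 W m^-2.
Top-of-atmosphere balance: σT_e⁴ = S(1−α)/4 = 17.28 W m^-2 → T_e = 132.1 K.
Each opaque layer satisfies 2T_j⁴ = T_{j−1}⁴ + T_{j+1}⁴, giving T_k⁴ = (N+1−k)T_e⁴.
T_6 = (1)^(1/4)·132.1 = 132.1 K.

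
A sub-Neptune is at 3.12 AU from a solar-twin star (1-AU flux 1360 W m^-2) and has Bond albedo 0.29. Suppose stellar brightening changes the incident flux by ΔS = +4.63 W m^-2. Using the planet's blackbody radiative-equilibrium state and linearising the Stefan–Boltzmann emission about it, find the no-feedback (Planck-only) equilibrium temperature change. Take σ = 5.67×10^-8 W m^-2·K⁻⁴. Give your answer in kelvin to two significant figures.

1.2 K

By the inverse-square law, S = 1360/3.12² = 139.7 W m^-2.
Reference equilibrium: T_e = [S(1−α)/(4σ)]^(1/4) = 144.6 K.
TOA radiative forcing: ΔF = (1−α)ΔS/4 = 0.71·(+4.63)/4 = 0.8218 W m^-2.
The Planck feedback parameter is 4σT_e³ = 0.6859 W m^-2/K.
ΔT₀ = ΔF/λ_P = 0.8218/0.6859 = 1.20 K.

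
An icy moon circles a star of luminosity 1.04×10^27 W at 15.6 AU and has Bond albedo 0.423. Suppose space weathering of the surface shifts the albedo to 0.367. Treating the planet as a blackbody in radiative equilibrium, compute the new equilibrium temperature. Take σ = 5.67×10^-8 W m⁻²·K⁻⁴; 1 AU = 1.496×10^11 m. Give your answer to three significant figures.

Orbital distance: d = 15.6 AU = 2.334×10^12 m.
Flux at the orbit: S = L/(4πd²) = 1.04×10^27/(4π·(2.33×10^12)²) = 15.20 W m⁻².
New equilibrium: T₂ = [(1−0.367)·15.20/(4σ)]^(1/4) = 80.70 K.

80.7 K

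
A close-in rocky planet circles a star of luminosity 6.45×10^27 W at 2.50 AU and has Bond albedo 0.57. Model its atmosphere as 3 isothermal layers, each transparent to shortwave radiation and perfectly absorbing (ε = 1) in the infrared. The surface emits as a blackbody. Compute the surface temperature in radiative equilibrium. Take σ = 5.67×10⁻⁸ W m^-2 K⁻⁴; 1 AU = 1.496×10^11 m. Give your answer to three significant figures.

d = 2.50 × 1.496×10^11 m = 3.740×10^11 m.
Spreading L over a sphere of radius d: S = 6.45×10^27/(4π·3.74×10^11²) = 3669 W m^-2.
OLR = S(1−α)/4 = 394.5 W m^-2; the top layer radiates at T_e = 288.8 K.
For an N-layer opaque stack, T_s⁴ = (N+1)T_e⁴, hence T_s = (4)^(1/4)×288.8 K = 408.4 K.

408 K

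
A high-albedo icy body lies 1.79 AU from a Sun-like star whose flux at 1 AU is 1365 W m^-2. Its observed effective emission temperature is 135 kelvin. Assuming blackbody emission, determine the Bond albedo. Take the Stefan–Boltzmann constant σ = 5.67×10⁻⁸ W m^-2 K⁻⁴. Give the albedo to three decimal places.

0.823

Irradiance scales as 1/d², so S = 1365 W m^-2 × (1/1.79)² = 426.0 W m^-2.
Rearranging the radiative balance, α = 1 − 4σT⁴/S.
σT⁴ = 18.83 W m^-2, so 4σT⁴ = 75.33 W m^-2.
1−α = 75.33/426.0 = 0.1768, so α = 0.8232.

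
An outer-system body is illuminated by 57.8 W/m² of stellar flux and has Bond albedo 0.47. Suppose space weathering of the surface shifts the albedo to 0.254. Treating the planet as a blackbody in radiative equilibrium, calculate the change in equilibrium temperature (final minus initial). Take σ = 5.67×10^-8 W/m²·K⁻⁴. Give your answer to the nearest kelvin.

Before: T₁ = [57.80·0.53/(4σ)]^(1/4) = 107.8 K.
After:  T₂ = [57.80·0.746/(4σ)]^(1/4) = 117.4 K.
ΔT = T₂ − T₁ = 9.618 K.

10 kelvin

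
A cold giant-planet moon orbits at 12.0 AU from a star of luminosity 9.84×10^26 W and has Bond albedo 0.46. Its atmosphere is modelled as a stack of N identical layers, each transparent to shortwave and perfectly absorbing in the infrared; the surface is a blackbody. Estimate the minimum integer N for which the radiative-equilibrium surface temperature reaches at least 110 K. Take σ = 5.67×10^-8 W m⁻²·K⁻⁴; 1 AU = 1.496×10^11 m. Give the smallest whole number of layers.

2

Orbital distance: d = 12.0 AU = 1.795×10^12 m.
Flux at the orbit: S = L/(4πd²) = 9.84×10^26/(4π·(1.80×10^12)²) = 24.30 W m⁻².
OLR = S(1−α)/4 = 3.280 W m⁻²; the top layer radiates at T_e = 87.21 K.
Since T_s⁴ = (N+1)T_e⁴, we need N ≥ (T_s/T_e)⁴ − 1 = 1.531.
The minimum whole number is N = 2.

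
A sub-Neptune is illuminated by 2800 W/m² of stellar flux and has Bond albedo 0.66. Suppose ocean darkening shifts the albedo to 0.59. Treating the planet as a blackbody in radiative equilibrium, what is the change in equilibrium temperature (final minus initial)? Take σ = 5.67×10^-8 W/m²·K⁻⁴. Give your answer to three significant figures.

Initial: T₁ = [S(1−0.66)/(4σ)]^(1/4) = 254.5 K.
With α = 0.59, T₂ = 266.7 K.
Change: 266.7 − 254.5 = 12.20 K.

12.2 K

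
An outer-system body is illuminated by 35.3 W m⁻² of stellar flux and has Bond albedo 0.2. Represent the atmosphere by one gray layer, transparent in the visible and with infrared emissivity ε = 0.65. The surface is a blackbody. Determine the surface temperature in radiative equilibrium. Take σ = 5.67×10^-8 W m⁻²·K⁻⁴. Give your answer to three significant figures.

Effective emission temperature (TOA balance): σT_e⁴ = S(1−α)/4 = 7.060 W m⁻² → T_e = 105.6 K.
Surface balance with a leaky layer gives σT_s⁴ = σT_e⁴·2/(2−ε), so T_s = T_e·[2/(2−0.65)]^(1/4) = 116.5 K.

117 K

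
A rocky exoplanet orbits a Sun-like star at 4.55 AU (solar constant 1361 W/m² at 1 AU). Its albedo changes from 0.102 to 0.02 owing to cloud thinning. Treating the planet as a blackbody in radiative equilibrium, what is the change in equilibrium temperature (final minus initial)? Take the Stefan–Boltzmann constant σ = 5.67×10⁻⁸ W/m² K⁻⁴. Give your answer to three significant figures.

2.81 K

Irradiance scales as 1/d², so S = 1361 W/m² × (1/4.55)² = 65.74 W/m².
Initial: T₁ = [S(1−0.102)/(4σ)]^(1/4) = 127.0 K.
After:  T₂ = [65.74·0.98/(4σ)]^(1/4) = 129.8 K.
Change: 129.8 − 127.0 = 2.805 K.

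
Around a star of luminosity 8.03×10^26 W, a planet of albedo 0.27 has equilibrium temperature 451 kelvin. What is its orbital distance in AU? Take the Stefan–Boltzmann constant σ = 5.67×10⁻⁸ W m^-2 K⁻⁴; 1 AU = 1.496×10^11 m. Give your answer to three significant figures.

0.471 AU

Required flux: S = 4σT⁴/(1−α) = 12850 W m^-2.
S = L/(4πd²) → d = √(L/4πS) = √(8.03×10^26/(4π·12850)) = 7.051×10^10 m = 0.4713 AU.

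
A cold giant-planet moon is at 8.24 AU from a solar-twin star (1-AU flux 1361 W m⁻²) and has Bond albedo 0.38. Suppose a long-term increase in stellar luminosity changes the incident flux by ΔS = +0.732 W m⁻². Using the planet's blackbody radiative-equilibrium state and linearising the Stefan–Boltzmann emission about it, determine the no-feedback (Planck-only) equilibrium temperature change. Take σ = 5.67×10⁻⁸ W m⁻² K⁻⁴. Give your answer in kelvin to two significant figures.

Flux at the orbit: S = 1361/(8.24)² = 20.04 W m⁻².
Unperturbed T_e = [20.04·(1−0.38)/(4σ)]^¼ = 86.04 K.
TOA radiative forcing: ΔF = (1−α)ΔS/4 = 0.62·(+0.732)/4 = 0.1135 W m⁻².
Linearising σT⁴ gives d(σT⁴)/dT = 4σT_e³ = 0.1444 W m⁻² per K.
ΔT₀ = ΔF/λ_P = 0.1135/0.1444 = 0.785 K.

0.79 K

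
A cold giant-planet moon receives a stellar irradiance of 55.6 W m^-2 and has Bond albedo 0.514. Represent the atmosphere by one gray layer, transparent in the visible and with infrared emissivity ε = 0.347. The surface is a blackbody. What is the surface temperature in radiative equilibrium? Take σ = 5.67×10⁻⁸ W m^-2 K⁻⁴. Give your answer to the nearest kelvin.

110 K

The planet radiates to space at T_e = [S(1−α)/(4σ)]^(1/4) = 104.5 K.
The surface balance (absorbed SW + ε·downward IR = σT_s⁴) with T_a⁴ = T_s⁴/2 reduces to T_s = T_e·[2/(2−ε)]^¼ = 109.6 K.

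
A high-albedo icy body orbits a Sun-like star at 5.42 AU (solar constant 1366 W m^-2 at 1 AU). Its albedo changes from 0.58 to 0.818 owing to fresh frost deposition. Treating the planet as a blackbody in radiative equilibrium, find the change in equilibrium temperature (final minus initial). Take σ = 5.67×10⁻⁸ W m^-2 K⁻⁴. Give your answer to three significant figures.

By the inverse-square law, S = 1366/5.42² = 46.50 W m^-2.
Initial: T₁ = [S(1−0.58)/(4σ)]^(1/4) = 96.33 K.
With α = 0.818, T₂ = 78.16 K.
ΔT = T₂ − T₁ = -18.17 K.

-18.2 K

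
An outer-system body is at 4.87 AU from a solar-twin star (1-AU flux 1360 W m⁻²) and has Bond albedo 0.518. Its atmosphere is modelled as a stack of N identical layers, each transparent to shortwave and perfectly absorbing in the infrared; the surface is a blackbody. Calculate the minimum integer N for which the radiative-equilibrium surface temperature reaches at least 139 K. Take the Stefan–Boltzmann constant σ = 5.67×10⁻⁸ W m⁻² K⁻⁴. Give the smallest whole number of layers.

Irradiance scales as 1/d², so S = 1360 W m⁻² × (1/4.87)² = 57.34 W m⁻².
Top-of-atmosphere balance: σT_e⁴ = S(1−α)/4 = 6.910 W m⁻² → T_e = 105.1 K.
T_s = (N+1)^(1/4)·T_e ≥ 139 K requires N+1 ≥ (T_s/T_e)⁴ = (139/105.1)⁴ = 3.063.
The minimum whole number is N = 3.

3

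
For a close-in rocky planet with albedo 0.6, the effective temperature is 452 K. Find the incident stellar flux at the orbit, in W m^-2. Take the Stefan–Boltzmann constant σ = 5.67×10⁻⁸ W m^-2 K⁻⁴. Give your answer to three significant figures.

23700 W m^-2

Invert the energy balance for S: S = 4σT⁴/(1−α).
σT⁴ = 5.67×10⁻⁸·(452)⁴ = 2367 W m^-2.
So S = 4×2367/(1−0.6) = 23670 W m^-2.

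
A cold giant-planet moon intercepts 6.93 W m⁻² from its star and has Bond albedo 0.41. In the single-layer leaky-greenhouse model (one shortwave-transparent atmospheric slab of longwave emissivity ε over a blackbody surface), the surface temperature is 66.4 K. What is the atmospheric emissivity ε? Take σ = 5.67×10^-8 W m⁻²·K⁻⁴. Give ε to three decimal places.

0.145

Effective temperature: T_e = [S(1−α)/(4σ)]^(1/4) = 65.16 K.
Since (2−ε)/2 = (T_e/T_s)⁴ = 0.9274, ε = 0.1452.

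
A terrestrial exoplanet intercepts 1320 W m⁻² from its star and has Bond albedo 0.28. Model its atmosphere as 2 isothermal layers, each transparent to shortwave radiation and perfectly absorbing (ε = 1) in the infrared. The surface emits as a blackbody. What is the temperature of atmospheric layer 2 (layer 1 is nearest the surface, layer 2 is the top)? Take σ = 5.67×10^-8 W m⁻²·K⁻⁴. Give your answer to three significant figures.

OLR = S(1−α)/4 = 237.6 W m⁻²; the top layer radiates at T_e = 254.4 K.
The net upward flux σT_e⁴ is constant between every pair of levels, so T_k⁴ = (N+1−k)T_e⁴.
T_2 = (1)^(1/4)·254.4 = 254.4 K.

254 K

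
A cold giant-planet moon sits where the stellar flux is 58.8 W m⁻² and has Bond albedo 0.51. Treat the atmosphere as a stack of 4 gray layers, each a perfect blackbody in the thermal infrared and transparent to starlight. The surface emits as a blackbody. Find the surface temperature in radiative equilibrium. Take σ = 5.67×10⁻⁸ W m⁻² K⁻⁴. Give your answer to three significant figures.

159 K

The effective emission temperature is T_e = [S(1−α)/(4σ)]^¼ = 106.2 K.
Layer-by-layer balance gives σT_s⁴ = (N+1)σT_e⁴, so T_s = 5^¼·106.2 = 158.8 K.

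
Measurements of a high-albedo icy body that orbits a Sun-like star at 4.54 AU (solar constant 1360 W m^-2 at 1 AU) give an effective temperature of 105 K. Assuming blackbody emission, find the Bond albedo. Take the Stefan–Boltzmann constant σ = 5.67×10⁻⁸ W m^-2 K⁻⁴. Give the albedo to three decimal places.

0.582

By the inverse-square law, S = 1360/4.54² = 65.98 W m^-2.
From σT⁴ = S(1−α)/4 we invert for α: 1−α = 4σT⁴/S.
σT⁴ = 6.892 W m^-2, so 4σT⁴ = 27.57 W m^-2.
1−α = 27.57/65.98 = 0.4178, so α = 0.5822.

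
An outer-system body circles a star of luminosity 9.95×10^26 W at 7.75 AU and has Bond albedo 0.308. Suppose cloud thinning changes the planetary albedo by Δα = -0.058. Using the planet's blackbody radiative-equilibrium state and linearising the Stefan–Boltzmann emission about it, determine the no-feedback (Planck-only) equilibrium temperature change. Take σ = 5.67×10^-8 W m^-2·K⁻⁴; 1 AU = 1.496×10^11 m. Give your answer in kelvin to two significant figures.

Orbital distance: d = 7.75 AU = 1.159×10^12 m.
Spreading L over a sphere of radius d: S = 9.95×10^26/(4π·1.16×10^12²) = 58.90 W m^-2.
The baseline emission temperature is T_e = 115.8 K.
TOA radiative forcing: ΔF = −S·Δα/4 = −58.90·(-0.058)/4 = 0.8541 W m^-2.
Planck response: λ_P = 4σT_e³ = 4·5.67×10⁻⁸·(115.8)³ = 0.3520 W m^-2/K.
So ΔT₀ = 0.8541/0.3520 = 2.43 K.

2.4 kelvin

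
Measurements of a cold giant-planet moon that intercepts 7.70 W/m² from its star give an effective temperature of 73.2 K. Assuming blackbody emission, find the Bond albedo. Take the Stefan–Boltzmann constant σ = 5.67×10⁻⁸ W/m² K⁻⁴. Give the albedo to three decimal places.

0.154

Rearranging the radiative balance, α = 1 − 4σT⁴/S.
4σT⁴ = 4·5.67×10⁻⁸·(73.2)⁴ = 6.512 W/m².
Hence α = 1 − 6.512/7.700 = 0.1543.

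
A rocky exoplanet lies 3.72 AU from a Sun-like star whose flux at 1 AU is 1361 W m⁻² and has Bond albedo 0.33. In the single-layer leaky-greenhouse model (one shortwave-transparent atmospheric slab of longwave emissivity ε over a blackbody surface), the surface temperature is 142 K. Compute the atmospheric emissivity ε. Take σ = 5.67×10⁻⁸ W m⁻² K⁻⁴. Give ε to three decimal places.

0.571

Irradiance scales as 1/d², so S = 1361 W m⁻² × (1/3.72)² = 98.35 W m⁻².
First, T_e = [98.35·(1−0.33)/(4σ)]^(1/4) = 130.6 K.
T_s⁴ = T_e⁴·2/(2−ε) → ε = 2 − 2(T_e/T_s)⁴ = 2 − 2·(130.6/142)⁴ = 0.5708.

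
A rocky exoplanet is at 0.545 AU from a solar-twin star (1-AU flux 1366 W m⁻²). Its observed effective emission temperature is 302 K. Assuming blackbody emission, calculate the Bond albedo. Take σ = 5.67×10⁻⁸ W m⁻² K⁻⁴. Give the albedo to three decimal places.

0.590

Flux at the orbit: S = 1366/(0.545)² = 4599 W m⁻².
Energy balance: S(1−α)/4 = σT⁴, so 1−α = 4σT⁴/S.
4σT⁴ = 4·5.67×10⁻⁸·(302)⁴ = 1887 W m⁻².
1−α = 1887/4599 = 0.4102, so α = 0.5898.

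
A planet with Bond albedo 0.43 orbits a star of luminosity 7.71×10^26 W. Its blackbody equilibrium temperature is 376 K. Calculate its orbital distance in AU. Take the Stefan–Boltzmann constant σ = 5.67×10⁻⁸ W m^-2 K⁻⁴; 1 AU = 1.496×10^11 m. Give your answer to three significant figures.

Required flux: S = 4σT⁴/(1−α) = 7953 W m^-2.
S = L/(4πd²) → d = √(L/4πS) = √(7.71×10^26/(4π·7953)) = 8.783×10^10 m = 0.5871 AU.

0.587 AU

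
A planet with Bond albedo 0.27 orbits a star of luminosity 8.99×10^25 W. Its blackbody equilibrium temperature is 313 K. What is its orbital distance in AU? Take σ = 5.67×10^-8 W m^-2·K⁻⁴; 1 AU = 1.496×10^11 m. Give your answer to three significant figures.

0.327 AU

Required flux: S = 4σT⁴/(1−α) = 2982 W m^-2.
S = L/(4πd²) → d = √(L/4πS) = √(8.99×10^25/(4π·2982)) = 4.898×10^10 m = 0.3274 AU.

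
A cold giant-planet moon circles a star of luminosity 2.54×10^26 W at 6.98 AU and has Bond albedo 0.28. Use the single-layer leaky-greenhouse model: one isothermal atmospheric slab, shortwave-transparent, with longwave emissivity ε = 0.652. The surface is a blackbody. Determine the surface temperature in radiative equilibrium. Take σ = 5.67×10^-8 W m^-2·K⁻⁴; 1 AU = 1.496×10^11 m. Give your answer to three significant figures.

Orbital distance: d = 6.98 AU = 1.044×10^12 m.
S = L/(4πd²) = 18.54 W m^-2.
At the top of the atmosphere, σT_e⁴ = S(1−α)/4 = 3.337 W m^-2, giving T_e = 87.59 K.
The surface balance (absorbed SW + ε·downward IR = σT_s⁴) with T_a⁴ = T_s⁴/2 reduces to T_s = T_e·[2/(2−ε)]^¼ = 96.67 K.

96.7 kelvin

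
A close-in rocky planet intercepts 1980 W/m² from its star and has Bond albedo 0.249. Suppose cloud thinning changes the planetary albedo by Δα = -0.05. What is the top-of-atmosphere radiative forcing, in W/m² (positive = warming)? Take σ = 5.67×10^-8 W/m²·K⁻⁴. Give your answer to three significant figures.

ΔF = −(S/4)Δα = −(1980/4)×(-0.05) = 24.75 W/m².

24.8 W/m²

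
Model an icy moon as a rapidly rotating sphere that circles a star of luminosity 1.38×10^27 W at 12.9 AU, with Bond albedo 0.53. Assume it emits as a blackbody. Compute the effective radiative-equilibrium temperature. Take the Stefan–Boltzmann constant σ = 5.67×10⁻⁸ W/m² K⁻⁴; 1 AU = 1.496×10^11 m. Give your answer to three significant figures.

88.4 K

Orbital distance: d = 12.9 AU = 1.930×10^12 m.
Flux at the orbit: S = L/(4πd²) = 1.38×10^27/(4π·(1.93×10^12)²) = 29.49 W/m².
Absorbed flux (global mean): S(1−α)/4 = 29.49·0.47/4 = 3.465 W/m².
In equilibrium σT⁴ equals this, so T = 88.41 K.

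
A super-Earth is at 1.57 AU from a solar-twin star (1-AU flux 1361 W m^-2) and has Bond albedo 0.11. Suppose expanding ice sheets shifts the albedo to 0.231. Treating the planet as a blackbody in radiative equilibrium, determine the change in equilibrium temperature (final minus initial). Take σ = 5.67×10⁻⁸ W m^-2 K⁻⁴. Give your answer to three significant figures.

By the inverse-square law, S = 1361/1.57² = 552.2 W m^-2.
With α = 0.11, T₁ = 215.8 K.
With α = 0.231, T₂ = 208.0 K.
ΔT = T₂ − T₁ = -7.740 K.

-7.74 K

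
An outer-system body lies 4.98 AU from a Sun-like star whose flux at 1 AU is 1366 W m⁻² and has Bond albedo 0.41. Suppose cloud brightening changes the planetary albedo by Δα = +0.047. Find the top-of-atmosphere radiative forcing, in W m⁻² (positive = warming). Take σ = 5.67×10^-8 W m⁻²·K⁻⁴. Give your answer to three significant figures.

By the inverse-square law, S = 1366/4.98² = 55.08 W m⁻².
ΔF = −(S/4)Δα = −(55.08/4)×(+0.047) = -0.6472 W m⁻².

-0.647 W m⁻²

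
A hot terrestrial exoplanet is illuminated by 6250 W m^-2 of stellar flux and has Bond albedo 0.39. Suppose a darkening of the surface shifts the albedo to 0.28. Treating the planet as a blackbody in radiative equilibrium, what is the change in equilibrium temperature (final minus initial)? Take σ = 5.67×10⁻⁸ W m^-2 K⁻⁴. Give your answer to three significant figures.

With α = 0.39, T₁ = 360.1 K.
Final:   T₂ = [S(1−0.28)/(4σ)]^(1/4) = 375.3 K.
ΔT = T₂ − T₁ = 15.24 K.

15.2 kelvin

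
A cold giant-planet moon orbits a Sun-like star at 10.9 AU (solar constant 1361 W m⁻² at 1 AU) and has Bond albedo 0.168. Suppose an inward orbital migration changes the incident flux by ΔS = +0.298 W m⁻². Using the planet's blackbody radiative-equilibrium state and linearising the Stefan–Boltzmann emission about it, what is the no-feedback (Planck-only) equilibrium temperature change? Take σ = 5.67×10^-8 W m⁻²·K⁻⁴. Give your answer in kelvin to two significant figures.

Irradiance scales as 1/d², so S = 1361 W m⁻² × (1/10.9)² = 11.46 W m⁻².
Reference equilibrium: T_e = [S(1−α)/(4σ)]^(1/4) = 80.51 K.
TOA radiative forcing: ΔF = (1−α)ΔS/4 = 0.832·(+0.298)/4 = 0.06198 W m⁻².
The Planck feedback parameter is 4σT_e³ = 0.1184 W m⁻²/K.
So ΔT₀ = 0.06198/0.1184 = 0.524 K.

0.52 K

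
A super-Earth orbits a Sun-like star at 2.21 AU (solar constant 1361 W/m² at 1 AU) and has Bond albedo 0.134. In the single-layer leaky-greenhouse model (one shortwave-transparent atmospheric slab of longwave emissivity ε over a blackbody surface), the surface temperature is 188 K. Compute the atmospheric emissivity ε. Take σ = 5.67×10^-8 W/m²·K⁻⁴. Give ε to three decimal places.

Irradiance scales as 1/d², so S = 1361 W/m² × (1/2.21)² = 278.7 W/m².
First, T_e = [278.7·(1−0.134)/(4σ)]^(1/4) = 180.6 K.
Inverting T_s⁴ = 2T_e⁴/(2−ε): (T_e/T_s)⁴ = 0.8518, so ε = 2(1 − 0.8518) = 0.2965.

0.296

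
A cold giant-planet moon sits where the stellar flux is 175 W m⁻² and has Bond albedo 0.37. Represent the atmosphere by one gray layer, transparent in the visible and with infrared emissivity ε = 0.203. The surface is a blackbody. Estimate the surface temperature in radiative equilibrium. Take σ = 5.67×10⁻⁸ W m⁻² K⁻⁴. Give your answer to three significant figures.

153 K

The planet radiates to space at T_e = [S(1−α)/(4σ)]^(1/4) = 148.5 K.
The surface balance (absorbed SW + ε·downward IR = σT_s⁴) with T_a⁴ = T_s⁴/2 reduces to T_s = T_e·[2/(2−ε)]^¼ = 152.5 K.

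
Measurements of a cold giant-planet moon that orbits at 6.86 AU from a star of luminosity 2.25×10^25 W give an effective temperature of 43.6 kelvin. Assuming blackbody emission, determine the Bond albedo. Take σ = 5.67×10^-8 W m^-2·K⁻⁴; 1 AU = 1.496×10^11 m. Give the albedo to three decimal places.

0.518

Orbital distance: d = 6.86 AU = 1.026×10^12 m.
Flux at the orbit: S = L/(4πd²) = 2.25×10^25/(4π·(1.03×10^12)²) = 1.700 W m^-2.
From σT⁴ = S(1−α)/4 we invert for α: 1−α = 4σT⁴/S.
σT⁴ = 0.2049 W m^-2, so 4σT⁴ = 0.8196 W m^-2.
Hence α = 1 − 0.8196/1.700 = 0.5179.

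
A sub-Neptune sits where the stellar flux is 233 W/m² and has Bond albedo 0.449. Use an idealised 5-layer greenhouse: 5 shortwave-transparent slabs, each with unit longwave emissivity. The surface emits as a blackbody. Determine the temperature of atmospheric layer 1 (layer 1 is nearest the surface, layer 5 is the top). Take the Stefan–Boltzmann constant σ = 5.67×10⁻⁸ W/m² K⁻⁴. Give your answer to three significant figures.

231 kelvin

OLR = S(1−α)/4 = 32.10 W/m²; the top layer radiates at T_e = 154.2 K.
The net upward flux σT_e⁴ is constant between every pair of levels, so T_k⁴ = (N+1−k)T_e⁴.
T_1 = (5)^(1/4)·154.2 = 230.7 K.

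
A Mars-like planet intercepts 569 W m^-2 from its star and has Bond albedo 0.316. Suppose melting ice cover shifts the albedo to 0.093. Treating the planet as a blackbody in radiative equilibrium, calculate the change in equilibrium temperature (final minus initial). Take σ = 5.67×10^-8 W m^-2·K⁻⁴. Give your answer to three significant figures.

With α = 0.316, T₁ = 203.5 K.
Final:   T₂ = [S(1−0.093)/(4σ)]^(1/4) = 218.4 K.
ΔT = T₂ − T₁ = 14.88 K.

14.9 K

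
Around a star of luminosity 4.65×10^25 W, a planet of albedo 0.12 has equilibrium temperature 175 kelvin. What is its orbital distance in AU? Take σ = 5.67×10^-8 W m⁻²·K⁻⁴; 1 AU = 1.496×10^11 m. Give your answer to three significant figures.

0.827 AU

Required flux: S = 4σT⁴/(1−α) = 241.7 W m⁻².
S = L/(4πd²) → d = √(L/4πS) = √(4.65×10^25/(4π·241.7)) = 1.237×10^11 m = 0.8271 AU.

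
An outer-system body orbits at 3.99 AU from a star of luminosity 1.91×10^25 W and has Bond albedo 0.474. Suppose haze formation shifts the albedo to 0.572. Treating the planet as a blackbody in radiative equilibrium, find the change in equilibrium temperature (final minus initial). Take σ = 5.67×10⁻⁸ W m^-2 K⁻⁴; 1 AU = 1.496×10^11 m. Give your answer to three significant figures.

-2.82 K

Orbital distance: d = 3.99 AU = 5.969×10^11 m.
S = L/(4πd²) = 4.266 W m^-2.
Initial: T₁ = [S(1−0.474)/(4σ)]^(1/4) = 56.08 K.
With α = 0.572, T₂ = 53.27 K.
Change: 53.27 − 56.08 = -2.818 K.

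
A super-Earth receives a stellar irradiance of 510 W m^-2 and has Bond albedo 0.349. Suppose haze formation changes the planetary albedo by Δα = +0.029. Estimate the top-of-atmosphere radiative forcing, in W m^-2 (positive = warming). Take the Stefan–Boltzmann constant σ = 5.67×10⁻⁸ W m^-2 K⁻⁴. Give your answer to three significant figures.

The change in absorbed flux is Δ[S(1−α)/4] = −SΔα/4 = -3.698 W m^-2.

-3.70 W m^-2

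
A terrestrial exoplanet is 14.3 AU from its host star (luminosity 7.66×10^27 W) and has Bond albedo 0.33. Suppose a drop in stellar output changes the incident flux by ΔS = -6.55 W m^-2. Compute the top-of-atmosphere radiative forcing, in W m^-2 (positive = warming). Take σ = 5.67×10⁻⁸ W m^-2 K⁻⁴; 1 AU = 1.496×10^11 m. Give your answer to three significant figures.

-1.10 W m^-2

d = 14.3 × 1.496×10^11 m = 2.139×10^12 m.
S = L/(4πd²) = 133.2 W m^-2.
ΔF = Δ[S(1−α)]/4 = (1−0.33)·-6.55/4 = -1.097 W m^-2.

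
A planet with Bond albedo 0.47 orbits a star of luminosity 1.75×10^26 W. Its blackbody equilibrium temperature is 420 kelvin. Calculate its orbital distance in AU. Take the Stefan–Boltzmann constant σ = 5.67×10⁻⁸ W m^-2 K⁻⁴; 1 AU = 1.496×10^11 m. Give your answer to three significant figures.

0.216 AU

Energy balance gives S = 4σT⁴/(1−α) = 13320 W m^-2.
S = L/(4πd²) → d = √(L/4πS) = √(1.75×10^26/(4π·13320)) = 3.234×10^10 m = 0.2162 AU.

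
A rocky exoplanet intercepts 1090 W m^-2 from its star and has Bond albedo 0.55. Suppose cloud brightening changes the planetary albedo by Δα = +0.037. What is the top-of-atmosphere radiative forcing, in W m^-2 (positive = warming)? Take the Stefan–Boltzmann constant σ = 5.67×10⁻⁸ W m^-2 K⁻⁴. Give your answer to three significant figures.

-10.1 W m^-2

ΔF = −(S/4)Δα = −(1090/4)×(+0.037) = -10.08 W m^-2.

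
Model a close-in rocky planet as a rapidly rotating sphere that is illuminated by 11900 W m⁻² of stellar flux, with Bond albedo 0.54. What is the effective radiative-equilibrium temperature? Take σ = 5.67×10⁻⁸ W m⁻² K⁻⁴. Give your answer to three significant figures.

The planet absorbs (1−α)S over its disc πR² and re-emits over 4πR², so the mean absorbed flux is (1−0.54)·11900/4 = 1368 W m⁻².
Set σT⁴ = 1368 → T = (1368/σ)^(1/4) = 394.2 K.

394 K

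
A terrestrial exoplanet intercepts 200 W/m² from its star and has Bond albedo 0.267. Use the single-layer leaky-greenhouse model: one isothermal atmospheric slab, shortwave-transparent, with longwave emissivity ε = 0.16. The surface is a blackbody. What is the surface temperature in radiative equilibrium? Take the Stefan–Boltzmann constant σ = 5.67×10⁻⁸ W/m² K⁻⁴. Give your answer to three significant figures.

The planet radiates to space at T_e = [S(1−α)/(4σ)]^(1/4) = 159.4 K.
For a single slab of emissivity ε, T_s⁴ = 2T_e⁴/(2−ε); thus T_s = 159.4·(1.087)^(1/4) = 162.8 K.

163 kelvin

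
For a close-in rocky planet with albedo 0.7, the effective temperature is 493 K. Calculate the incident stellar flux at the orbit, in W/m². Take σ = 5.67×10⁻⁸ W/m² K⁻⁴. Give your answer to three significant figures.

44700 W/m²

From S(1−α)/4 = σT⁴: S = 4σT⁴/(1−α).
The emitted flux is σT⁴ = 3349 W/m².
So S = 4×3349/(1−0.7) = 44660 W/m².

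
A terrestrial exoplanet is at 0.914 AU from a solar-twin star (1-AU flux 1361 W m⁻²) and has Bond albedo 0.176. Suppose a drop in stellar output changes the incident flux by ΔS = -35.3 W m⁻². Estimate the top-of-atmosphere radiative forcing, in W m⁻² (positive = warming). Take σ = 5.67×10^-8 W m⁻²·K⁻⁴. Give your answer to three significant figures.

-7.27 W m⁻²

By the inverse-square law, S = 1361/0.914² = 1629 W m⁻².
ΔF = Δ[S(1−α)]/4 = (1−0.176)·-35.3/4 = -7.272 W m⁻².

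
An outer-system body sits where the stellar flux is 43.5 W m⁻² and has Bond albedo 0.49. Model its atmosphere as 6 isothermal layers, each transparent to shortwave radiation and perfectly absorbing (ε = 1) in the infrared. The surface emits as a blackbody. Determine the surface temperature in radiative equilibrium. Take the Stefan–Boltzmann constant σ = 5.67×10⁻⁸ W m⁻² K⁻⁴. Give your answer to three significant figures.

162 K

OLR = S(1−α)/4 = 5.546 W m⁻²; the top layer radiates at T_e = 99.45 K.
For an N-layer opaque stack, T_s⁴ = (N+1)T_e⁴, hence T_s = (7)^(1/4)×99.45 K = 161.8 K.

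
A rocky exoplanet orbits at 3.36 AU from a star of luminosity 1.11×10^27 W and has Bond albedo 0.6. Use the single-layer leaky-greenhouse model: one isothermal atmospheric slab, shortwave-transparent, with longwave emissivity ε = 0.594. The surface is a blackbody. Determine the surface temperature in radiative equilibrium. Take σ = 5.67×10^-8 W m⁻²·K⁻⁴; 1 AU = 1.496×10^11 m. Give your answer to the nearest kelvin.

d = 3.36 × 1.496×10^11 m = 5.027×10^11 m.
Spreading L over a sphere of radius d: S = 1.11×10^27/(4π·5.03×10^11²) = 349.6 W m⁻².
The planet radiates to space at T_e = [S(1−α)/(4σ)]^(1/4) = 157.6 K.
The surface balance (absorbed SW + ε·downward IR = σT_s⁴) with T_a⁴ = T_s⁴/2 reduces to T_s = T_e·[2/(2−ε)]^¼ = 172.1 K.

172 K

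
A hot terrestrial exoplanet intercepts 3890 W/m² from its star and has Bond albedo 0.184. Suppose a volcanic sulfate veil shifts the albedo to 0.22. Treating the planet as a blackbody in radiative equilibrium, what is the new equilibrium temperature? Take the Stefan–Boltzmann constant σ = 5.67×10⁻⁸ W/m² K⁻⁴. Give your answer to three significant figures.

T₂ = [S(1−α₂)/(4σ)]^(1/4) = [3890·0.78/(4σ)]^(1/4) = 340.1 K.

340 K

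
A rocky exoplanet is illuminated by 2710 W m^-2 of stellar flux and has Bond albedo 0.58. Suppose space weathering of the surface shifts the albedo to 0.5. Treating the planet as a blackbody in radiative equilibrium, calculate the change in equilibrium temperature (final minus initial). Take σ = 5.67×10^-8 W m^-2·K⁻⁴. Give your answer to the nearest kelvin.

Before: T₁ = [2710·0.42/(4σ)]^(1/4) = 266.2 K.
Final:   T₂ = [S(1−0.5)/(4σ)]^(1/4) = 278.0 K.
ΔT = T₂ − T₁ = 11.86 K.

12 K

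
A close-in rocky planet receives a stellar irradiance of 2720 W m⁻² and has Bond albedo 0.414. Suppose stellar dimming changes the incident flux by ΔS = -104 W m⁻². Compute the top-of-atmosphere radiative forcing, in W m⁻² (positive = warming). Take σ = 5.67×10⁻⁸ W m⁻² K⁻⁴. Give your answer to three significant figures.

-15.2 W m⁻²

TOA radiative forcing: ΔF = (1−α)ΔS/4 = 0.586·(-104)/4 = -15.24 W m⁻².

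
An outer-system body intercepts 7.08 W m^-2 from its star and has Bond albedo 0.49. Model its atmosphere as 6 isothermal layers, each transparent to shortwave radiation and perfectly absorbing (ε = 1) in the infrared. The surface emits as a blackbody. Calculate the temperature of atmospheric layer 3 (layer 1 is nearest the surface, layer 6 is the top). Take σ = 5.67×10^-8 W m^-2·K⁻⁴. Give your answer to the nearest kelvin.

Top-of-atmosphere balance: σT_e⁴ = S(1−α)/4 = 0.9027 W m^-2 → T_e = 63.17 K.
Each opaque layer satisfies 2T_j⁴ = T_{j−1}⁴ + T_{j+1}⁴, giving T_k⁴ = (N+1−k)T_e⁴.
With k = 3: T_3 = (6+1−3)^¼·63.17 K = 89.33 K.

89 K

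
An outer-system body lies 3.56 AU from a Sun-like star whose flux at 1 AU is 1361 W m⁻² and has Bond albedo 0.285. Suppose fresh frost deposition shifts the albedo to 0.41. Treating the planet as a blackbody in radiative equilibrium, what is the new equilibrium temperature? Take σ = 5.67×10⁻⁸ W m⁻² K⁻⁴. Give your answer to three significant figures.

By the inverse-square law, S = 1361/3.56² = 107.4 W m⁻².
T₂ = [S(1−α₂)/(4σ)]^(1/4) = [107.4·0.59/(4σ)]^(1/4) = 129.3 K.

129 K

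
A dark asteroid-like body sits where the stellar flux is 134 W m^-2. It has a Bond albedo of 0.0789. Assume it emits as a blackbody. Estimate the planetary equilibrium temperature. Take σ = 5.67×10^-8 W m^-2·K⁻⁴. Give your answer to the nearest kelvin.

153 kelvin

Absorbed flux (global mean): S(1−α)/4 = 134.0·0.921/4 = 30.86 W m^-2.
Set σT⁴ = 30.86 → T = (30.86/σ)^(1/4) = 152.7 K.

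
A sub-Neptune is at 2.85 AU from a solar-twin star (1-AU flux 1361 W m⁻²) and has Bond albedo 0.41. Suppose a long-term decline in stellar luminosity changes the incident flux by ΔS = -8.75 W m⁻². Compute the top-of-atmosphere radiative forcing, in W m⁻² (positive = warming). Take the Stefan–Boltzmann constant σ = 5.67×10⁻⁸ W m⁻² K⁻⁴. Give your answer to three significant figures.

Irradiance scales as 1/d², so S = 1361 W m⁻² × (1/2.85)² = 167.6 W m⁻².
Only a fraction (1−α) is absorbed and it's spread over 4πR², so ΔF = (1−α)ΔS/4 = -1.291 W m⁻².

-1.29 W m⁻²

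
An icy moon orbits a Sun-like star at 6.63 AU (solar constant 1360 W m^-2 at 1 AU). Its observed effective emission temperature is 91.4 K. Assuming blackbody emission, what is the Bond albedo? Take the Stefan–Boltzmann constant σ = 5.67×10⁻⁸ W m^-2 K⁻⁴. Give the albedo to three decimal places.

By the inverse-square law, S = 1360/6.63² = 30.94 W m^-2.
Rearranging the radiative balance, α = 1 − 4σT⁴/S.
4σT⁴ = 4·5.67×10⁻⁸·(91.4)⁴ = 15.83 W m^-2.
1−α = 15.83/30.94 = 0.5116, so α = 0.4884.

0.488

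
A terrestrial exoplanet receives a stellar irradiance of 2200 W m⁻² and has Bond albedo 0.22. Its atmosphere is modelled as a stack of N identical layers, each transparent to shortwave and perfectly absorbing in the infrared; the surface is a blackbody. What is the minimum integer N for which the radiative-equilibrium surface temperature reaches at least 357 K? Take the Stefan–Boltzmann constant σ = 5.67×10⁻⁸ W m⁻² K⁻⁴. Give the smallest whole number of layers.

2

OLR = S(1−α)/4 = 429.0 W m⁻²; the top layer radiates at T_e = 294.9 K.
Since T_s⁴ = (N+1)T_e⁴, we need N ≥ (T_s/T_e)⁴ − 1 = 1.147.
So N ≥ 1.147; the smallest integer is N = 2.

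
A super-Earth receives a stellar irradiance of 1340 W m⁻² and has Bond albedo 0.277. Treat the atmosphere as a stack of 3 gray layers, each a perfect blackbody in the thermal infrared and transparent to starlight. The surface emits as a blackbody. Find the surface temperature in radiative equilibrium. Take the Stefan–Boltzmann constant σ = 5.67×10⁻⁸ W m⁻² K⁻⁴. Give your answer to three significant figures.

Top-of-atmosphere balance: σT_e⁴ = S(1−α)/4 = 242.2 W m⁻² → T_e = 255.7 K.
Layer-by-layer balance gives σT_s⁴ = (N+1)σT_e⁴, so T_s = 4^¼·255.7 = 361.5 K.

362 K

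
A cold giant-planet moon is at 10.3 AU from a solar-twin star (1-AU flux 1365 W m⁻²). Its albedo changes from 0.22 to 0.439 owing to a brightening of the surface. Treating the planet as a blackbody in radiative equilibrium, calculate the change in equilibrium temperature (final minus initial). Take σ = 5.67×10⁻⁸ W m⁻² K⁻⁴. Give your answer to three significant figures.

By the inverse-square law, S = 1365/10.3² = 12.87 W m⁻².
Before: T₁ = [12.87·0.78/(4σ)]^(1/4) = 81.56 K.
After:  T₂ = [12.87·0.561/(4σ)]^(1/4) = 75.11 K.
ΔT = T₂ − T₁ = -6.451 K.

-6.45 K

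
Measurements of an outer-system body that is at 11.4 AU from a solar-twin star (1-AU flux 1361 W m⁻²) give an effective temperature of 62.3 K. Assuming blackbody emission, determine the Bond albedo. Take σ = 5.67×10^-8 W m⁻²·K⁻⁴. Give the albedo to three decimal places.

0.674

By the inverse-square law, S = 1361/11.4² = 10.47 W m⁻².
Energy balance: S(1−α)/4 = σT⁴, so 1−α = 4σT⁴/S.
4σT⁴ = 4·5.67×10⁻⁸·(62.3)⁴ = 3.417 W m⁻².
Hence α = 1 − 3.417/10.47 = 0.6738.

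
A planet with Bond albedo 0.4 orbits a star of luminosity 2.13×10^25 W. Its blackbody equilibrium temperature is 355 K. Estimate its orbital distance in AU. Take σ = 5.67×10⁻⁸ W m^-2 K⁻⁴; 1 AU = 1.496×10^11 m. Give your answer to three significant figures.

Required flux: S = 4σT⁴/(1−α) = 6004 W m^-2.
From L = 4πd²S, d = √(2.13×10^25/(4π·6004)) = 1.680×10^10 m = 0.1123 AU.

0.112 AU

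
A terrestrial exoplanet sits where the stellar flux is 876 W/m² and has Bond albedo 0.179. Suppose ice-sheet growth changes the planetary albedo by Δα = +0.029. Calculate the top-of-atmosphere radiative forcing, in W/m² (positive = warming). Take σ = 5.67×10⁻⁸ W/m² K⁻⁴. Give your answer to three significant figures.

The change in absorbed flux is Δ[S(1−α)/4] = −SΔα/4 = -6.351 W/m².

-6.35 W/m²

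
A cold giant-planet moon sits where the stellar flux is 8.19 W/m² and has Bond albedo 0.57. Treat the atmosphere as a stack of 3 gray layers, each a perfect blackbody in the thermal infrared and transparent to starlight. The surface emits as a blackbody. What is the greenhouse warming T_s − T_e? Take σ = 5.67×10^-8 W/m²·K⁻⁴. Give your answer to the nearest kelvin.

OLR = S(1−α)/4 = 0.8804 W/m²; the top layer radiates at T_e = 62.77 K.
Surface: T_s = (4)^¼·T_e = 88.78 K.
Warming: T_s − T_e = 26.00 K.

26 K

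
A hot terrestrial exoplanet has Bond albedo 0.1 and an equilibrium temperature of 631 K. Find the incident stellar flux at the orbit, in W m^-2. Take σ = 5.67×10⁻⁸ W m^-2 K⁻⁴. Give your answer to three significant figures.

Invert the energy balance for S: S = 4σT⁴/(1−α).
The emitted flux is σT⁴ = 8989 W m^-2.
S = 4·8989/0.9 = 39950 W m^-2.

40000 W m^-2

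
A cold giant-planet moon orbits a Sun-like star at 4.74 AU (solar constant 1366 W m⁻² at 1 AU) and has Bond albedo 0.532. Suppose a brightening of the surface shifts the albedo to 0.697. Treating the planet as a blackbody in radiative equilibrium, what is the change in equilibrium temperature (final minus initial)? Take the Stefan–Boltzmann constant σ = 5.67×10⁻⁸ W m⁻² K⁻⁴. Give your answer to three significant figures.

Irradiance scales as 1/d², so S = 1366 W m⁻² × (1/4.74)² = 60.80 W m⁻².
Before: T₁ = [60.80·0.468/(4σ)]^(1/4) = 105.8 K.
Final:   T₂ = [S(1−0.697)/(4σ)]^(1/4) = 94.93 K.
Change: 94.93 − 105.8 = -10.90 K.

-10.9 kelvin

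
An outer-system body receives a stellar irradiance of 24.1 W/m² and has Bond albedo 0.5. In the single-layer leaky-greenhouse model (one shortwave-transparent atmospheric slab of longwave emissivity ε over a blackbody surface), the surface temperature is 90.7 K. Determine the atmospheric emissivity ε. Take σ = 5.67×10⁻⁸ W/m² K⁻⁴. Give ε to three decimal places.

0.430

First, T_e = [24.10·(1−0.5)/(4σ)]^(1/4) = 85.38 K.
Inverting T_s⁴ = 2T_e⁴/(2−ε): (T_e/T_s)⁴ = 0.7851, so ε = 2(1 − 0.7851) = 0.4298.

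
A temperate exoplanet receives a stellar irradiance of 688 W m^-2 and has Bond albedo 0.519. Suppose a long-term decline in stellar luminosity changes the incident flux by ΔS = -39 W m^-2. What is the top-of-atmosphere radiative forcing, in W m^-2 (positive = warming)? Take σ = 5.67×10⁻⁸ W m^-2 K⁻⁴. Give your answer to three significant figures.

-4.69 W m^-2

TOA radiative forcing: ΔF = (1−α)ΔS/4 = 0.481·(-39)/4 = -4.690 W m^-2.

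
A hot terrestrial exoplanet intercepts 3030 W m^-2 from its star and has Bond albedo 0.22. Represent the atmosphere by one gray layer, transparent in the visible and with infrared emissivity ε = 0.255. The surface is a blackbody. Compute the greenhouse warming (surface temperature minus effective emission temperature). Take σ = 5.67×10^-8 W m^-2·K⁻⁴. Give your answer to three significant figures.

11.1 kelvin

Effective emission temperature (TOA balance): σT_e⁴ = S(1−α)/4 = 590.9 W m^-2 → T_e = 319.5 K.
Surface balance with a leaky layer gives σT_s⁴ = σT_e⁴·2/(2−ε), so T_s = T_e·[2/(2−0.255)]^(1/4) = 330.6 K.
Greenhouse warming: T_s − T_e = 11.08 K.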